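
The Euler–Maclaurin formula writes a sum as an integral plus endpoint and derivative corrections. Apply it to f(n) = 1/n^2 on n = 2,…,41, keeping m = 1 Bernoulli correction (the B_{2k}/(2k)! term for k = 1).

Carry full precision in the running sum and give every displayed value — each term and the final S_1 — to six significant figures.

Integral: ∫_2^41 1/x^2 dx = 0.475610.
½[f(2) + f(41)] = ½[0.250000 + 0.000594884] = 0.125297.
Running total after boundary: 0.600907.
Order-1 term: 1/12 · (-2.90187e-05 − (-0.250000)) = 0.0208309.

S_1 ≈ 0.621738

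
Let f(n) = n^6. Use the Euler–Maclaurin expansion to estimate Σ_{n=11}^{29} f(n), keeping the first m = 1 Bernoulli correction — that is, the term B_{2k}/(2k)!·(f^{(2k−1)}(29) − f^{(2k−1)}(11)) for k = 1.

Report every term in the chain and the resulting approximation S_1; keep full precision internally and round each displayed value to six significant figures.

S_1 ≈ 2.76996e+09

The integral term ∫_11^29 x^6 dx = 2.46148e+09.
Boundary: ½(f(11) + f(29)) = ½(1.77156e+06 + 5.94823e+08) = 2.98297e+08.
Integral + boundary = 2.75978e+09.
Correction k=1: B_{2}/2! · (f^{(1)}(29) − f^{(1)}(11)) = 1/12 · (1.23067e+08 − 966306) = 1.01750e+07.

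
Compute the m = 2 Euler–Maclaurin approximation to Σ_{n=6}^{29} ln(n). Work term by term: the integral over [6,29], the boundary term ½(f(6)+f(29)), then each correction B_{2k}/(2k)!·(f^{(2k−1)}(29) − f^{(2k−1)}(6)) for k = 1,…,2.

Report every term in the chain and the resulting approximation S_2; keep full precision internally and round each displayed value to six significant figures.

∫_6^29 ln(x) dx evaluates to 63.9010.
Boundary: ½(f(6) + f(29)) = ½(1.79176 + 3.36730) = 2.57953.
So far: 66.4805.
Correction k=1: B_{2}/2! · (f^{(1)}(29) − f^{(1)}(6)) = 1/12 · (0.0344828 − 0.166667) = -0.0110153.
Partial sum through k=1: 66.4695.
Correction k=2: B_{4}/4! · (f^{(3)}(29) − f^{(3)}(6)) = −1/720 · (8.20042e-05 − 0.00925926) = 1.27462e-05.

S_2 ≈ 66.4695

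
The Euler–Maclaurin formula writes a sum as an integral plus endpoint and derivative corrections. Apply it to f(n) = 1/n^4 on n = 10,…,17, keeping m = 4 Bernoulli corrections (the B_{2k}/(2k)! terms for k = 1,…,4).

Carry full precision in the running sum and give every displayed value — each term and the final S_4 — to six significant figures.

S_4 ≈ 0.000324555

The integral term ∫_10^17 1/x^4 dx = 0.000265486.
½[f(10) + f(17)] = ½[0.000100000 + 1.19730e-05] = 5.59865e-05.
Running total after boundary: 0.000321473.
k=1: B_{2}/(2)! × [f^{(1)}(17) − f^{(1)}(10)] = 1/12 × (-2.81719e-06 − (-4.00000e-05)) = 3.09857e-06.
After k=1: 0.000324571.
k=2: B_{4}/(4)! × [f^{(3)}(17) − f^{(3)}(10)] = −1/720 × (-2.92441e-07 − (-1.20000e-05)) = -1.62605e-08.
After k=2: 0.000324555.
k=3: B_{6}/(6)! × [f^{(5)}(17) − f^{(5)}(10)] = 1/30240 × (-5.66668e-08 − (-6.72000e-06)) = 2.20348e-10.
After k=3: 0.000324555.
k=4: B_{8}/(8)! × [f^{(7)}(17) − f^{(7)}(10)] = −1/1209600 × (-1.76471e-08 − (-6.04800e-06)) = -4.98541e-12.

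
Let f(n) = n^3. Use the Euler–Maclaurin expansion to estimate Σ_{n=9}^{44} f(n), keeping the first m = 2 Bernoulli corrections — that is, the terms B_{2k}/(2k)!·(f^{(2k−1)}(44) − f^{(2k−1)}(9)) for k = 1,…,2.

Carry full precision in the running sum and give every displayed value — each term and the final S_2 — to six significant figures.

Integral: ∫_9^44 x^3 dx = 935384.
½[f(9) + f(44)] = ½[729.000 + 85184.0] = 42956.5.
So far: 978340.
Order-1 term: 1/12 · (5808.00 − 243.000) = 463.750.
Partial sum through k=1: 978804.
Order-2 term: −1/720 · (6.00000 − 6.00000) = 0.00000.

S_2 ≈ 978804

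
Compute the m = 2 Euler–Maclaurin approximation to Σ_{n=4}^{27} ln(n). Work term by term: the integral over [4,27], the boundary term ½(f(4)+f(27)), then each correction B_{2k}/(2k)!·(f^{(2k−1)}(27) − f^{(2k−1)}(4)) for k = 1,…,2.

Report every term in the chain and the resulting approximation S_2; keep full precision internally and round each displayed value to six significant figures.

S_2 ≈ 62.7658

∫_4^27 ln(x) dx evaluates to 60.4424.
½[f(4) + f(27)] = ½[1.38629 + 3.29584] = 2.34107.
So far: 62.7835.
k=1: B_{2}/(2)! × [f^{(1)}(27) − f^{(1)}(4)] = 1/12 × (0.0370370 − 0.250000) = -0.0177469.
Partial sum through k=1: 62.7657.
k=2: B_{4}/(4)! × [f^{(3)}(27) − f^{(3)}(4)] = −1/720 × (0.000101611 − 0.0312500) = 4.32617e-05.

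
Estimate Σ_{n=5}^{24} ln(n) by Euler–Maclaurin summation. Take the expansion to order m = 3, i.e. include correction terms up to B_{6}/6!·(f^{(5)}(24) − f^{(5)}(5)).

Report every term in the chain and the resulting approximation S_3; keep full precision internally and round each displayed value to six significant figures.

S_3 ≈ 51.6067

∫_5^24 ln(x) dx evaluates to 49.2261.
½[f(5) + f(24)] = ½[1.60944 + 3.17805] = 2.39375.
Running total after boundary: 51.6198.
k=1: B_{2}/(2)! × [f^{(1)}(24) − f^{(1)}(5)] = 1/12 × (0.0416667 − 0.200000) = -0.0131944.
After k=1: 51.6067.
k=2: B_{4}/(4)! × [f^{(3)}(24) − f^{(3)}(5)] = −1/720 × (0.000144676 − 0.0160000) = 2.20213e-05.
After k=2: 51.6067.
k=3: B_{6}/(6)! × [f^{(5)}(24) − f^{(5)}(5)] = 1/30240 × (3.01408e-06 − 0.00768000) = -2.53869e-07.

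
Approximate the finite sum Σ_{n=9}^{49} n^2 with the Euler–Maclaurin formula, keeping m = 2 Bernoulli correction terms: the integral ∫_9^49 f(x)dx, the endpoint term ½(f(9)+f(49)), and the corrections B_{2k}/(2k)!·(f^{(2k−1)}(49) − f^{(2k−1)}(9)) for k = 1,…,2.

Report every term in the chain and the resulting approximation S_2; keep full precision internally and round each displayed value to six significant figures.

S_2 ≈ 40221.0

The integral term ∫_9^49 x^2 dx = 38973.3.
Boundary: ½(f(9) + f(49)) = ½(81.0000 + 2401.00) = 1241.00.
Integral + boundary = 40214.3.
Order-1 term: 1/12 · (98.0000 − 18.0000) = 6.66667.
After k=1: 40221.0.
Order-2 term: −1/720 · (0.00000 − 0.00000) = 0.00000.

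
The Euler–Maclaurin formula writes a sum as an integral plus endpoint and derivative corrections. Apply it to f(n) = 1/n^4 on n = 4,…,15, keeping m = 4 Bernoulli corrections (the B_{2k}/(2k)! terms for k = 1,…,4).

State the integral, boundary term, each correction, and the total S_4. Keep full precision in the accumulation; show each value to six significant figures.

S_4 ≈ 0.00738821

Integral: ∫_4^15 1/x^4 dx = 0.00510957.
Boundary: ½(f(4) + f(15)) = ½(0.00390625 + 1.97531e-05) = 0.00196300.
Integral + boundary = 0.00707257.
k=1: B_{2}/(2)! × [f^{(1)}(15) − f^{(1)}(4)] = 1/12 × (-5.26749e-06 − (-0.00390625)) = 0.000325082.
After k=1: 0.00739765.
k=2: B_{4}/(4)! × [f^{(3)}(15) − f^{(3)}(4)] = −1/720 × (-7.02332e-07 − (-0.00732422)) = -1.01716e-05.
After k=2: 0.00738748.
k=3: B_{6}/(6)! × [f^{(5)}(15) − f^{(5)}(4)] = 1/30240 × (-1.74803e-07 − (-0.0256348)) = 8.47705e-07.
After k=3: 0.00738833.
k=4: B_{8}/(8)! × [f^{(7)}(15) − f^{(7)}(4)] = −1/1209600 × (-6.99210e-08 − (-0.144196)) = -1.19209e-07.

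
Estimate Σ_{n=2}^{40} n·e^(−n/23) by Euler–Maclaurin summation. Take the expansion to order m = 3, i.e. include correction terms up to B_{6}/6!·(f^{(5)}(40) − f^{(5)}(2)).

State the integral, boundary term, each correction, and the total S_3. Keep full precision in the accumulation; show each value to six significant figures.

S_3 ≈ 276.912

∫_2^40 x·e^(−x/23) dx evaluates to 272.562.
Boundary: ½(f(2) + f(40)) = ½(1.83343 + 7.02692) = 4.43018.
So far: 276.992.
Correction k=1: B_{2}/2! · (f^{(1)}(40) − f^{(1)}(2)) = 1/12 · (-0.129845 − 0.837002) = -0.0805706.
Partial sum through k=1: 276.912.
Correction k=2: B_{4}/4! · (f^{(3)}(40) − f^{(3)}(2)) = −1/720 · (0.000418716 − 0.00504808) = 6.42968e-06.
Partial sum through k=2: 276.912.
Correction k=3: B_{6}/6! · (f^{(5)}(40) − f^{(5)}(2)) = 1/30240 · (2.04704e-06 − 1.60944e-05) = -4.64529e-10.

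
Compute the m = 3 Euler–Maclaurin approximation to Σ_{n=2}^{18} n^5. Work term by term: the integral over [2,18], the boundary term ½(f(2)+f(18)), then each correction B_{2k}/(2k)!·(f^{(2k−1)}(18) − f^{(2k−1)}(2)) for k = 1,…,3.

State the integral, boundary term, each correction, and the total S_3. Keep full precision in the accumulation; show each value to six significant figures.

∫_2^18 x^5 dx evaluates to 5.66869e+06.
Endpoint term: (f(2) + f(18))/2 = (32.0000 + 1.88957e+06)/2 = 944800.
So far: 6.61349e+06.
Order-1 term: 1/12 · (524880 − 80.0000) = 43733.3.
Running total after k=1: 6.65723e+06.
Order-2 term: −1/720 · (19440.0 − 240.000) = -26.6667.
Running total after k=2: 6.65720e+06.
Order-3 term: 1/30240 · (120.000 − 120.000) = 0.00000.

S_3 ≈ 6.65720e+06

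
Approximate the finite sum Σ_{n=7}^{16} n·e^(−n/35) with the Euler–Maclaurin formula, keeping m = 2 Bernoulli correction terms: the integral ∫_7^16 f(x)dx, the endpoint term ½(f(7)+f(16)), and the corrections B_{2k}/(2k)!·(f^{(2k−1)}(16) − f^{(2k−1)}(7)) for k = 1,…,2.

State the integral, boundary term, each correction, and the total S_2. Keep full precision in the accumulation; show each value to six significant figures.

S_2 ≈ 81.3731

Integral: ∫_7^16 x·e^(−x/35) dx = 73.4687.
Boundary: ½(f(7) + f(16)) = ½(5.73112 + 10.1294) = 7.93028.
Running total after boundary: 81.3990.
k=1: B_{2}/(2)! × [f^{(1)}(16) − f^{(1)}(7)] = 1/12 × (0.343677 − 0.654985) = -0.0259423.
Partial sum through k=1: 81.3731.
k=2: B_{4}/(4)! × [f^{(3)}(16) − f^{(3)}(7)] = −1/720 × (0.00131417 − 0.00187138) = 7.73910e-07.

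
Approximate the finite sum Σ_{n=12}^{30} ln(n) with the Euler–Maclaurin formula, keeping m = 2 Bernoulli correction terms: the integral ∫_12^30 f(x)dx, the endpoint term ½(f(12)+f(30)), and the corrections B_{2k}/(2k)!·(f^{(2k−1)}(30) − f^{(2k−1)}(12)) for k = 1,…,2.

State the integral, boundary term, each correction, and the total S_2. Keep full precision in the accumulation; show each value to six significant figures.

S_2 ≈ 57.1559

∫_12^30 ln(x) dx evaluates to 54.2170.
½[f(12) + f(30)] = ½[2.48491 + 3.40120] = 2.94305.
Running total after boundary: 57.1601.
k=1: B_{2}/(2)! × [f^{(1)}(30) − f^{(1)}(12)] = 1/12 × (0.0333333 − 0.0833333) = -0.00416667.
Partial sum through k=1: 57.1559.
k=2: B_{4}/(4)! × [f^{(3)}(30) − f^{(3)}(12)] = −1/720 × (7.40741e-05 − 0.00115741) = 1.50463e-06.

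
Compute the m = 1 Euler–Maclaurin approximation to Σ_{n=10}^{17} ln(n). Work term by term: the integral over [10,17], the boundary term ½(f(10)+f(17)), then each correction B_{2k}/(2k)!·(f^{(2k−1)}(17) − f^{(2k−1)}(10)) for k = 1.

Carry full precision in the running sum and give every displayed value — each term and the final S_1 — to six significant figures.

Integral: ∫_10^17 ln(x) dx = 18.1388.
½[f(10) + f(17)] = ½[2.30259 + 2.83321] = 2.56790.
Integral + boundary = 20.7067.
Correction k=1: B_{2}/2! · (f^{(1)}(17) − f^{(1)}(10)) = 1/12 · (0.0588235 − 0.100000) = -0.00343137.

S_1 ≈ 20.7032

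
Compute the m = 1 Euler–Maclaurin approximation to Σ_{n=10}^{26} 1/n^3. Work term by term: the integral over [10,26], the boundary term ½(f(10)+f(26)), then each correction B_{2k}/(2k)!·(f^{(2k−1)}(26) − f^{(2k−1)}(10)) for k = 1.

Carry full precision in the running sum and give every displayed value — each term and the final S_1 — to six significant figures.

S_1 ≈ 0.00481326

Integral: ∫_10^26 1/x^3 dx = 0.00426036.
½[f(10) + f(26)] = ½[0.00100000 + 5.68958e-05] = 0.000528448.
So far: 0.00478880.
k=1: B_{2}/(2)! × [f^{(1)}(26) − f^{(1)}(10)] = 1/12 × (-6.56490e-06 − (-0.000300000)) = 2.44529e-05.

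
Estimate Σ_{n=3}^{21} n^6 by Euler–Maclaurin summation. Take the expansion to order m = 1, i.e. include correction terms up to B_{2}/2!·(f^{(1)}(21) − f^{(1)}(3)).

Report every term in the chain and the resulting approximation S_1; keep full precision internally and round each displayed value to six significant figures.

S_1 ≈ 3.02223e+08

The integral term ∫_3^21 x^6 dx = 2.57298e+08.
½[f(3) + f(21)] = ½[729.000 + 8.57661e+07] = 4.28834e+07.
Integral + boundary = 3.00181e+08.
Order-1 term: 1/12 · (2.45046e+07 − 1458.00) = 2.04193e+06.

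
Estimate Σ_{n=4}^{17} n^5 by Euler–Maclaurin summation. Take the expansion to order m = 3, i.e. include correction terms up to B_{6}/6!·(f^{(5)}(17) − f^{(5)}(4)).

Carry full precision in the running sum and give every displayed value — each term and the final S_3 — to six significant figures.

∫_4^17 x^5 dx evaluates to 4.02225e+06.
Endpoint term: (f(4) + f(17))/2 = (1024.00 + 1.41986e+06)/2 = 710440.
So far: 4.73269e+06.
k=1: B_{2}/(2)! × [f^{(1)}(17) − f^{(1)}(4)] = 1/12 × (417605 − 1280.00) = 34693.8.
Running total after k=1: 4.76738e+06.
k=2: B_{4}/(4)! × [f^{(3)}(17) − f^{(3)}(4)] = −1/720 × (17340.0 − 960.000) = -22.7500.
Running total after k=2: 4.76736e+06.
k=3: B_{6}/(6)! × [f^{(5)}(17) − f^{(5)}(4)] = 1/30240 × (120.000 − 120.000) = 0.00000.

S_3 ≈ 4.76736e+06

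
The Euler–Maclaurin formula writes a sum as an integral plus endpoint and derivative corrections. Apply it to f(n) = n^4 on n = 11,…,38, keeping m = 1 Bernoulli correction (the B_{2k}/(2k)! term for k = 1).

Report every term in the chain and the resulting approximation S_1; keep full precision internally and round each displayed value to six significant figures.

Integral: ∫_11^38 x^4 dx = 1.58148e+07.
Boundary: ½(f(11) + f(38)) = ½(14641.0 + 2.08514e+06) = 1.04989e+06.
So far: 1.68647e+07.
Order-1 term: 1/12 · (219488 − 5324.00) = 17847.0.

S_1 ≈ 1.68826e+07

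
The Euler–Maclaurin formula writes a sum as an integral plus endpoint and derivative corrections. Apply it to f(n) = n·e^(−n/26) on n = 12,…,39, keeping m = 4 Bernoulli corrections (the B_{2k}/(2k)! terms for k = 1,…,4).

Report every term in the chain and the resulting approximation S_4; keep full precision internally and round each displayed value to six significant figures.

∫_12^39 x·e^(−x/26) dx evaluates to 245.659.
½[f(12) + f(39)] = ½[7.56376 + 8.70208] = 8.13292.
Integral + boundary = 253.792.
Order-1 term: 1/12 · (-0.111565 − 0.339399) = -0.0375804.
Running total after k=1: 253.755.
Order-2 term: −1/720 · (0.000495111 − 0.00236690) = 2.59971e-06.
Running total after k=2: 253.755.
Order-3 term: 1/30240 · (1.70896e-06 − 6.25996e-06) = -1.50496e-10.
Running total after k=3: 253.755.
Order-4 term: −1/1209600 · (3.97266e-09 − 1.33411e-08) = 7.74508e-15.

S_4 ≈ 253.755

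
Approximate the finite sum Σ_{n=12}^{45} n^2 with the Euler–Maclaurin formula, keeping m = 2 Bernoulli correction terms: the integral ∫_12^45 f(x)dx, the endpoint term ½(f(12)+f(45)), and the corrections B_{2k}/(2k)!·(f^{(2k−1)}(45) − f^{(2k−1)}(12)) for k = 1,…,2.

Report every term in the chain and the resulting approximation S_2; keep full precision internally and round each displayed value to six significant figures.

S_2 ≈ 30889.0

∫_12^45 x^2 dx evaluates to 29799.0.
Boundary: ½(f(12) + f(45)) = ½(144.000 + 2025.00) = 1084.50.
Running total after boundary: 30883.5.
Correction k=1: B_{2}/2! · (f^{(1)}(45) − f^{(1)}(12)) = 1/12 · (90.0000 − 24.0000) = 5.50000.
Partial sum through k=1: 30889.0.
Correction k=2: B_{4}/4! · (f^{(3)}(45) − f^{(3)}(12)) = −1/720 · (0.00000 − 0.00000) = 0.00000.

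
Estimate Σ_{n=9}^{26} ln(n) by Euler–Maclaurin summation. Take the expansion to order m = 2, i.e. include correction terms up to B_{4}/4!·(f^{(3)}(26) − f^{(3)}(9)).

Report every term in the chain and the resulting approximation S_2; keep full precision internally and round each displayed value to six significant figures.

The integral term ∫_9^26 ln(x) dx = 47.9355.
Boundary: ½(f(9) + f(26)) = ½(2.19722 + 3.25810) = 2.72766.
Running total after boundary: 50.6631.
Order-1 term: 1/12 · (0.0384615 − 0.111111) = -0.00605413.
Running total after k=1: 50.6571.
Order-2 term: −1/720 · (0.000113792 − 0.00274348) = 3.65235e-06.

S_2 ≈ 50.6571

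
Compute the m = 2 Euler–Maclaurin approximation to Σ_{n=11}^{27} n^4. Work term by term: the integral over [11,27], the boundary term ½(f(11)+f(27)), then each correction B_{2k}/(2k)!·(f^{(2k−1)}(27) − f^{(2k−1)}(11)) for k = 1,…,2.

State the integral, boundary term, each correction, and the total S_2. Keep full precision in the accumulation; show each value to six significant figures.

The integral term ∫_11^27 x^4 dx = 2.83757e+06.
Boundary: ½(f(11) + f(27)) = ½(14641.0 + 531441) = 273041.
So far: 3.11061e+06.
Order-1 term: 1/12 · (78732.0 − 5324.00) = 6117.33.
Partial sum through k=1: 3.11673e+06.
Order-2 term: −1/720 · (648.000 − 264.000) = -0.533333.

S_2 ≈ 3.11673e+06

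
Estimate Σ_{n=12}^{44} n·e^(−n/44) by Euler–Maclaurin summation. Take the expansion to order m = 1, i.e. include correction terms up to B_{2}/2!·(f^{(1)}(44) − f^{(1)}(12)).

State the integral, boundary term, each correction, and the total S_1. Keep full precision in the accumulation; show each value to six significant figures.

∫_12^44 x·e^(−x/44) dx evaluates to 451.415.
½[f(12) + f(44)] = ½[9.13560 + 16.1867] = 12.6612.
Running total after boundary: 464.076.
Order-1 term: 1/12 · (0.00000 − 0.553673) = -0.0461394.

S_1 ≈ 464.030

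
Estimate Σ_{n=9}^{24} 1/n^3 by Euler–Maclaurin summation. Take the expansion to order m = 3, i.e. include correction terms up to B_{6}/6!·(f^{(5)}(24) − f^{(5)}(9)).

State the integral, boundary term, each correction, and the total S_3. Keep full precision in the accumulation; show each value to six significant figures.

S_3 ≈ 0.00606402

The integral term ∫_9^24 1/x^3 dx = 0.00530478.
Boundary: ½(f(9) + f(24)) = ½(0.00137174 + 7.23380e-05) = 0.000722040.
Integral + boundary = 0.00602682.
Correction k=1: B_{2}/2! · (f^{(1)}(24) − f^{(1)}(9)) = 1/12 · (-9.04225e-06 − (-0.000457247)) = 3.73504e-05.
Partial sum through k=1: 0.00606417.
Correction k=2: B_{4}/4! · (f^{(3)}(24) − f^{(3)}(9)) = −1/720 · (-3.13967e-07 − (-0.000112901)) = -1.56370e-07.
Partial sum through k=2: 0.00606402.
Correction k=3: B_{6}/6! · (f^{(5)}(24) − f^{(5)}(9)) = 1/30240 · (-2.28934e-08 − (-5.85410e-05)) = 1.93512e-09.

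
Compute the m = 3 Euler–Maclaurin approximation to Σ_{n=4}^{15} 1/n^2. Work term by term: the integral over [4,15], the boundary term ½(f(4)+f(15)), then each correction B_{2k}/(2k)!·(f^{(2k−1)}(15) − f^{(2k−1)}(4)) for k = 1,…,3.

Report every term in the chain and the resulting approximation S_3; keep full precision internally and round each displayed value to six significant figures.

S_3 ≈ 0.219329

The integral term ∫_4^15 1/x^2 dx = 0.183333.
Boundary: ½(f(4) + f(15)) = ½(0.0625000 + 0.00444444) = 0.0334722.
So far: 0.216806.
Correction k=1: B_{2}/2! · (f^{(1)}(15) − f^{(1)}(4)) = 1/12 · (-0.000592593 − (-0.0312500)) = 0.00255478.
After k=1: 0.219360.
Correction k=2: B_{4}/4! · (f^{(3)}(15) − f^{(3)}(4)) = −1/720 · (-3.16049e-05 − (-0.0234375)) = -3.25082e-05.
After k=2: 0.219328.
Correction k=3: B_{6}/6! · (f^{(5)}(15) − f^{(5)}(4)) = 1/30240 · (-4.21399e-06 − (-0.0439453)) = 1.45308e-06.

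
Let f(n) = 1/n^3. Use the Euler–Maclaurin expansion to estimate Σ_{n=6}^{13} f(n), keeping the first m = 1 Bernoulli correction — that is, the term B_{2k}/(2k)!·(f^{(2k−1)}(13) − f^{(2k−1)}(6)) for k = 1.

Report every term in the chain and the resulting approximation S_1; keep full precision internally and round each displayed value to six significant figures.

S_1 ≈ 0.0136569

Integral: ∫_6^13 1/x^3 dx = 0.0109303.
½[f(6) + f(13)] = ½[0.00462963 + 0.000455166] = 0.00254240.
So far: 0.0134727.
Correction k=1: B_{2}/2! · (f^{(1)}(13) − f^{(1)}(6)) = 1/12 · (-0.000105038 − (-0.00231481)) = 0.000184148.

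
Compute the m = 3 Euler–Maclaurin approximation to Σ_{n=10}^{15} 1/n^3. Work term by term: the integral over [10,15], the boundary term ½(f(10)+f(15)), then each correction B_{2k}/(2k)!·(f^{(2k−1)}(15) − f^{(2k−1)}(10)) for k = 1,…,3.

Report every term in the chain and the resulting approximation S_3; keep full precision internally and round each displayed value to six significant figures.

S_3 ≈ 0.00344591

Integral: ∫_10^15 1/x^3 dx = 0.00277778.
½[f(10) + f(15)] = ½[0.00100000 + 0.000296296] = 0.000648148.
Integral + boundary = 0.00342593.
k=1: B_{2}/(2)! × [f^{(1)}(15) − f^{(1)}(10)] = 1/12 × (-5.92593e-05 − (-0.000300000)) = 2.00617e-05.
Partial sum through k=1: 0.00344599.
k=2: B_{4}/(4)! × [f^{(3)}(15) − f^{(3)}(10)] = −1/720 × (-5.26749e-06 − (-6.00000e-05)) = -7.60174e-08.
Partial sum through k=2: 0.00344591.
k=3: B_{6}/(6)! × [f^{(5)}(15) − f^{(5)}(10)] = 1/30240 × (-9.83265e-07 − (-2.52000e-05)) = 8.00818e-10.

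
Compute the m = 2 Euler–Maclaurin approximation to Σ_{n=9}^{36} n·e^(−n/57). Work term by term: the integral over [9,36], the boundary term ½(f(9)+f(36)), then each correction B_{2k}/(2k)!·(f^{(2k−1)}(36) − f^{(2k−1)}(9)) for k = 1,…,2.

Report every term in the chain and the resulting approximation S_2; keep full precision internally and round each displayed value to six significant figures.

S_2 ≈ 407.077

∫_9^36 x·e^(−x/57) dx evaluates to 393.706.
½[f(9) + f(36)] = ½[7.68546 + 19.1431] = 13.4143.
Running total after boundary: 407.120.
Correction k=1: B_{2}/2! · (f^{(1)}(36) − f^{(1)}(9)) = 1/12 · (0.195908 − 0.719107) = -0.0435999.
After k=1: 407.077.
Correction k=2: B_{4}/4! · (f^{(3)}(36) − f^{(3)}(9)) = −1/720 · (0.000387631 − 0.000746995) = 4.99117e-07.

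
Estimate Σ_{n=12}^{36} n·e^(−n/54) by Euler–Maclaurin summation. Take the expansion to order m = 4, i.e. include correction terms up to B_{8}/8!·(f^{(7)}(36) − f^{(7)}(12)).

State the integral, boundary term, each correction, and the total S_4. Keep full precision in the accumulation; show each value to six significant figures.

S_4 ≈ 372.629

The integral term ∫_12^36 x·e^(−x/54) dx = 358.621.
½[f(12) + f(36)] = ½[9.60885 + 18.4830] = 14.0459.
Integral + boundary = 372.667.
Order-1 term: 1/12 · (0.171139 − 0.622796) = -0.0376381.
Running total after k=1: 372.629.
Order-2 term: −1/720 · (0.000410828 − 0.000762781) = 4.88825e-07.
Running total after k=2: 372.629.
Order-3 term: 1/30240 · (2.61648e-07 − 4.49926e-07) = -6.22612e-12.
Running total after k=3: 372.629.
Order-4 term: −1/1209600 · (1.31141e-10 − 2.18884e-10) = 7.25388e-17.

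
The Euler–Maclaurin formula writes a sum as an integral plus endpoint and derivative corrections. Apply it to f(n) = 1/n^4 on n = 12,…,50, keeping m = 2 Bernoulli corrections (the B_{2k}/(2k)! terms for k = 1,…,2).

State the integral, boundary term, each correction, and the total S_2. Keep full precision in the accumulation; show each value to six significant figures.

S_2 ≈ 0.000215761

The integral term ∫_12^50 1/x^4 dx = 0.000190235.
Boundary: ½(f(12) + f(50)) = ½(4.82253e-05 + 1.60000e-07) = 2.41927e-05.
Running total after boundary: 0.000214427.
Order-1 term: 1/12 · (-1.28000e-08 − (-1.60751e-05)) = 1.33853e-06.
After k=1: 0.000215766.
Order-2 term: −1/720 · (-1.53600e-10 − (-3.34898e-06)) = -4.65115e-09.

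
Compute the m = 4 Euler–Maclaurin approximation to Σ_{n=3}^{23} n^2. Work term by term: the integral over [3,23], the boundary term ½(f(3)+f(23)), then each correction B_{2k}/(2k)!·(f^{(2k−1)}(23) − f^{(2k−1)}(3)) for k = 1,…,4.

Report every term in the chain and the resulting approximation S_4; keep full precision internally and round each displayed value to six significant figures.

S_4 ≈ 4319.00

∫_3^23 x^2 dx evaluates to 4046.67.
Endpoint term: (f(3) + f(23))/2 = (9.00000 + 529.000)/2 = 269.000.
Integral + boundary = 4315.67.
Order-1 term: 1/12 · (46.0000 − 6.00000) = 3.33333.
Partial sum through k=1: 4319.00.
Order-2 term: −1/720 · (0.00000 − 0.00000) = 0.00000.
Partial sum through k=2: 4319.00.
Order-3 term: 1/30240 · (0.00000 − 0.00000) = 0.00000.
Partial sum through k=3: 4319.00.
Order-4 term: −1/1209600 · (0.00000 − 0.00000) = 0.00000.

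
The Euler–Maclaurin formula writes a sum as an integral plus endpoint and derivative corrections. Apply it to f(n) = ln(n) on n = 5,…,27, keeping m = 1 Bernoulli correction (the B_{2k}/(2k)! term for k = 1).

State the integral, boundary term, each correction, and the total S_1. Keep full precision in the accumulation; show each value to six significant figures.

Integral: ∫_5^27 ln(x) dx = 58.9404.
Endpoint term: (f(5) + f(27))/2 = (1.60944 + 3.29584)/2 = 2.45264.
Running total after boundary: 61.3930.
Correction k=1: B_{2}/2! · (f^{(1)}(27) − f^{(1)}(5)) = 1/12 · (0.0370370 − 0.200000) = -0.0135802.

S_1 ≈ 61.3795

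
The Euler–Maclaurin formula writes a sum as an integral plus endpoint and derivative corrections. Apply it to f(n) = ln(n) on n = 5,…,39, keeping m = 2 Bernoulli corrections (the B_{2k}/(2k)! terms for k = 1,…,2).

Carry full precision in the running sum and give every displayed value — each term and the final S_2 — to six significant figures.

S_2 ≈ 103.454

∫_5^39 ln(x) dx evaluates to 100.832.
Endpoint term: (f(5) + f(39))/2 = (1.60944 + 3.66356)/2 = 2.63650.
Integral + boundary = 103.468.
Order-1 term: 1/12 · (0.0256410 − 0.200000) = -0.0145299.
Running total after k=1: 103.454.
Order-2 term: −1/720 · (3.37160e-05 − 0.0160000) = 2.21754e-05.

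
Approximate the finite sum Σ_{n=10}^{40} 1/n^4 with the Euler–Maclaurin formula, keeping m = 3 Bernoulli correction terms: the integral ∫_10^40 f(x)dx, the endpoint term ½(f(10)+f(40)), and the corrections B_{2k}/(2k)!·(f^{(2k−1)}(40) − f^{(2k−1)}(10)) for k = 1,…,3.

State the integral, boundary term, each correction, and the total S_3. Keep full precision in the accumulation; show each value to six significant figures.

∫_10^40 1/x^4 dx evaluates to 0.000328125.
Boundary: ½(f(10) + f(40)) = ½(0.000100000 + 3.90625e-07) = 5.01953e-05.
Running total after boundary: 0.000378320.
Correction k=1: B_{2}/2! · (f^{(1)}(40) − f^{(1)}(10)) = 1/12 · (-3.90625e-08 − (-4.00000e-05)) = 3.33008e-06.
Running total after k=1: 0.000381650.
Correction k=2: B_{4}/4! · (f^{(3)}(40) − f^{(3)}(10)) = −1/720 · (-7.32422e-10 − (-1.20000e-05)) = -1.66656e-08.
Running total after k=2: 0.000381634.
Correction k=3: B_{6}/6! · (f^{(5)}(40) − f^{(5)}(10)) = 1/30240 · (-2.56348e-11 − (-6.72000e-06)) = 2.22221e-10.

S_3 ≈ 0.000381634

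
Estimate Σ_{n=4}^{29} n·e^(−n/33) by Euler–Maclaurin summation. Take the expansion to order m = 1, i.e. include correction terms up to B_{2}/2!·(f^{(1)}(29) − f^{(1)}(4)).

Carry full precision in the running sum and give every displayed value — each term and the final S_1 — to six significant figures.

∫_4^29 x·e^(−x/33) dx evaluates to 231.943.
Endpoint term: (f(4) + f(29))/2 = (3.54338 + 12.0433)/2 = 7.79334.
Integral + boundary = 239.736.
k=1: B_{2}/(2)! × [f^{(1)}(29) − f^{(1)}(4)] = 1/12 × (0.0503377 − 0.778471) = -0.0606778.

S_1 ≈ 239.676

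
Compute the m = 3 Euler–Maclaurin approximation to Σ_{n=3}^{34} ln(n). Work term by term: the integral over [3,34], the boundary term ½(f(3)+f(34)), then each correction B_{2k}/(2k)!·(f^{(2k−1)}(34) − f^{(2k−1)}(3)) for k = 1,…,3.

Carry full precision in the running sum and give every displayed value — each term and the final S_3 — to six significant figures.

Integral: ∫_3^34 ln(x) dx = 85.6004.
½[f(3) + f(34)] = ½[1.09861 + 3.52636] = 2.31249.
Running total after boundary: 87.9129.
Correction k=1: B_{2}/2! · (f^{(1)}(34) − f^{(1)}(3)) = 1/12 · (0.0294118 − 0.333333) = -0.0253268.
Running total after k=1: 87.8876.
Correction k=2: B_{4}/4! · (f^{(3)}(34) − f^{(3)}(3)) = −1/720 · (5.08854e-05 − 0.0740741) = 0.000102810.
Running total after k=2: 87.8877.
Correction k=3: B_{6}/6! · (f^{(5)}(34) − f^{(5)}(3)) = 1/30240 · (5.28222e-07 − 0.0987654) = -3.26604e-06.

S_3 ≈ 87.8877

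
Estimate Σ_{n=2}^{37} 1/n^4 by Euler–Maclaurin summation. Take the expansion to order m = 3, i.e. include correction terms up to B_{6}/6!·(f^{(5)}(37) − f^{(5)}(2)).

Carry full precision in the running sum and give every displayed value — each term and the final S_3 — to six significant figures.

S_3 ≈ 0.0824590

∫_2^37 1/x^4 dx evaluates to 0.0416601.
Endpoint term: (f(2) + f(37))/2 = (0.0625000 + 5.33572e-07)/2 = 0.0312503.
So far: 0.0729104.
Order-1 term: 1/12 · (-5.76835e-08 − (-0.125000)) = 0.0104167.
Partial sum through k=1: 0.0833270.
Order-2 term: −1/720 · (-1.26406e-09 − (-0.937500)) = -0.00130208.
Partial sum through k=2: 0.0820249.
Order-3 term: 1/30240 · (-5.17075e-11 − (-13.1250)) = 0.000434028.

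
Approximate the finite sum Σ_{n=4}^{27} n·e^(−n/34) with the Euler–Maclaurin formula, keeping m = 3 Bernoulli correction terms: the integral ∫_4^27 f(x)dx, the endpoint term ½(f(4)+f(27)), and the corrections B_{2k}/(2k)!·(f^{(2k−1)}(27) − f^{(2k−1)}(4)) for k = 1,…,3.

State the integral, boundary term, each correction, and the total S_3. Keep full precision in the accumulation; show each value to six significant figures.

The integral term ∫_4^27 x·e^(−x/34) dx = 211.194.
Boundary: ½(f(4) + f(27)) = ½(3.55604 + 12.2035) = 7.87975.
Integral + boundary = 219.074.
Correction k=1: B_{2}/2! · (f^{(1)}(27) − f^{(1)}(4)) = 1/12 · (0.0930547 − 0.784420) = -0.0576138.
Partial sum through k=1: 219.017.
Correction k=2: B_{4}/4! · (f^{(3)}(27) − f^{(3)}(4)) = −1/720 · (0.000862469 − 0.00221664) = 1.88080e-06.
Partial sum through k=2: 219.017.
Correction k=3: B_{6}/6! · (f^{(5)}(27) − f^{(5)}(4)) = 1/30240 · (1.42253e-06 − 3.24803e-06) = -6.03672e-11.

S_3 ≈ 219.017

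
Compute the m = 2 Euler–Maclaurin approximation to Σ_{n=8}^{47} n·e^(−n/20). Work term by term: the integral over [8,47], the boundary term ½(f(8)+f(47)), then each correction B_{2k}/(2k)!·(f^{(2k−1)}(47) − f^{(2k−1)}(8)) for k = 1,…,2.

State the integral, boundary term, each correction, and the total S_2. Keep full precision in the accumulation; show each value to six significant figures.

∫_8^47 x·e^(−x/20) dx evaluates to 247.585.
½[f(8) + f(47)] = ½[5.36256 + 4.48235] = 4.92246.
Integral + boundary = 252.507.
Correction k=1: B_{2}/2! · (f^{(1)}(47) − f^{(1)}(8)) = 1/12 · (-0.128748 − 0.402192) = -0.0442450.
After k=1: 252.463.
Correction k=2: B_{4}/4! · (f^{(3)}(47) − f^{(3)}(8)) = −1/720 · (0.000154975 − 0.00435708) = 5.83626e-06.

S_2 ≈ 252.463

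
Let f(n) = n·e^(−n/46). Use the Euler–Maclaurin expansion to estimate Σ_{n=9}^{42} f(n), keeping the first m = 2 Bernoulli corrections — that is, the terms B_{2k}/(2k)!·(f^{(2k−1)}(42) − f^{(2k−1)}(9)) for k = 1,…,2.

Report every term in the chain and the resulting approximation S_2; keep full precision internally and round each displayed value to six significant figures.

S_2 ≈ 468.023

∫_9^42 x·e^(−x/46) dx evaluates to 455.948.
Boundary: ½(f(9) + f(42)) = ½(7.40068 + 16.8546) = 12.1277.
Integral + boundary = 468.076.
Correction k=1: B_{2}/2! · (f^{(1)}(42) − f^{(1)}(9)) = 1/12 · (0.0348957 − 0.661414) = -0.0522098.
Running total after k=1: 468.023.
Correction k=2: B_{4}/4! · (f^{(3)}(42) − f^{(3)}(9)) = −1/720 · (0.000395793 − 0.00108980) = 9.63894e-07.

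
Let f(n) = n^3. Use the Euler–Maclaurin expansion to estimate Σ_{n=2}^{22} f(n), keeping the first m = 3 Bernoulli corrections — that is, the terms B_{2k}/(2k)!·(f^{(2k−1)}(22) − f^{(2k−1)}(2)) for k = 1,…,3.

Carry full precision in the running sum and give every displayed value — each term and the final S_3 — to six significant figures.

S_3 ≈ 64008.0

Integral: ∫_2^22 x^3 dx = 58560.0.
Endpoint term: (f(2) + f(22))/2 = (8.00000 + 10648.0)/2 = 5328.00.
Running total after boundary: 63888.0.
k=1: B_{2}/(2)! × [f^{(1)}(22) − f^{(1)}(2)] = 1/12 × (1452.00 − 12.0000) = 120.000.
After k=1: 64008.0.
k=2: B_{4}/(4)! × [f^{(3)}(22) − f^{(3)}(2)] = −1/720 × (6.00000 − 6.00000) = 0.00000.
After k=2: 64008.0.
k=3: B_{6}/(6)! × [f^{(5)}(22) − f^{(5)}(2)] = 1/30240 × (0.00000 − 0.00000) = 0.00000.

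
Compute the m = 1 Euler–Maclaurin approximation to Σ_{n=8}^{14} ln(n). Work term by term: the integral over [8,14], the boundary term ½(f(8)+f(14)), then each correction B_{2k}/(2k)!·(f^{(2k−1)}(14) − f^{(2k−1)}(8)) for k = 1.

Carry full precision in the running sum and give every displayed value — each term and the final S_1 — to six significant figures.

S_1 ≈ 16.6661

The integral term ∫_8^14 ln(x) dx = 14.3113.
Endpoint term: (f(8) + f(14))/2 = (2.07944 + 2.63906)/2 = 2.35925.
So far: 16.6705.
k=1: B_{2}/(2)! × [f^{(1)}(14) − f^{(1)}(8)] = 1/12 × (0.0714286 − 0.125000) = -0.00446429.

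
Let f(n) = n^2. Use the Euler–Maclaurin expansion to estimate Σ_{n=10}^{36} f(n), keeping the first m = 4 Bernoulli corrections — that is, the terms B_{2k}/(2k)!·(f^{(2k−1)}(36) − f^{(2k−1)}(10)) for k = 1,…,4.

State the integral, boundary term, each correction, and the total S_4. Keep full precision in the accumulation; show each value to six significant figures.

S_4 ≈ 15921.0

Integral: ∫_10^36 x^2 dx = 15218.7.
Boundary: ½(f(10) + f(36)) = ½(100.000 + 1296.00) = 698.000.
So far: 15916.7.
Order-1 term: 1/12 · (72.0000 − 20.0000) = 4.33333.
After k=1: 15921.0.
Order-2 term: −1/720 · (0.00000 − 0.00000) = 0.00000.
After k=2: 15921.0.
Order-3 term: 1/30240 · (0.00000 − 0.00000) = 0.00000.
After k=3: 15921.0.
Order-4 term: −1/1209600 · (0.00000 − 0.00000) = 0.00000.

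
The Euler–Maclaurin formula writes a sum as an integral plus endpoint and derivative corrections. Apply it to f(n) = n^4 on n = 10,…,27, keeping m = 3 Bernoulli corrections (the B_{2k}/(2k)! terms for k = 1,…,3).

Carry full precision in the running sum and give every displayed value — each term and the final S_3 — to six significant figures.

The integral term ∫_10^27 x^4 dx = 2.84978e+06.
½[f(10) + f(27)] = ½[10000.0 + 531441] = 270720.
Integral + boundary = 3.12050e+06.
Correction k=1: B_{2}/2! · (f^{(1)}(27) − f^{(1)}(10)) = 1/12 · (78732.0 − 4000.00) = 6227.67.
Running total after k=1: 3.12673e+06.
Correction k=2: B_{4}/4! · (f^{(3)}(27) − f^{(3)}(10)) = −1/720 · (648.000 − 240.000) = -0.566667.
Running total after k=2: 3.12673e+06.
Correction k=3: B_{6}/6! · (f^{(5)}(27) − f^{(5)}(10)) = 1/30240 · (0.00000 − 0.00000) = 0.00000.

S_3 ≈ 3.12673e+06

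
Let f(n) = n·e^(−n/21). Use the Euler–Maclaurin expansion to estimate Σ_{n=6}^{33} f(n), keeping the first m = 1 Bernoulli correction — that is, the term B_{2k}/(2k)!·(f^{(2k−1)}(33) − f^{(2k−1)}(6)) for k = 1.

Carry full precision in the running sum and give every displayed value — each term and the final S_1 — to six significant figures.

The integral term ∫_6^33 x·e^(−x/21) dx = 190.501.
Boundary: ½(f(6) + f(33)) = ½(4.50886 + 6.85569) = 5.68228.
Integral + boundary = 196.183.
Order-1 term: 1/12 · (-0.118713 − 0.536769) = -0.0546236.

S_1 ≈ 196.129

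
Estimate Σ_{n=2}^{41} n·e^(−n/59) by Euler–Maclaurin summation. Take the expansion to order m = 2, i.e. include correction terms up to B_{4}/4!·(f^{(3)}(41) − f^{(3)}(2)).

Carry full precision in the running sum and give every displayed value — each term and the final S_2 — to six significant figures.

∫_2^41 x·e^(−x/59) dx evaluates to 534.256.
Endpoint term: (f(2) + f(41))/2 = (1.93334 + 20.4638)/2 = 11.1986.
So far: 545.454.
Correction k=1: B_{2}/2! · (f^{(1)}(41) − f^{(1)}(2)) = 1/12 · (0.152273 − 0.933901) = -0.0651357.
After k=1: 545.389.
Correction k=2: B_{4}/4! · (f^{(3)}(41) − f^{(3)}(2)) = −1/720 · (0.000330510 − 0.000823683) = 6.84962e-07.

S_2 ≈ 545.389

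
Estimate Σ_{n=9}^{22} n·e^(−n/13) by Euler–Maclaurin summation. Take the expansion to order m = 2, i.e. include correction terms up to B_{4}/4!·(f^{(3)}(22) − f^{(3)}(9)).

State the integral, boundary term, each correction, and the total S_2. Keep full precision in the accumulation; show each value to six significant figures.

The integral term ∫_9^22 x·e^(−x/13) dx = 59.3572.
½[f(9) + f(22)] = ½[4.50378 + 4.05007] = 4.27693.
Running total after boundary: 63.6342.
Correction k=1: B_{2}/2! · (f^{(1)}(22) − f^{(1)}(9)) = 1/12 · (-0.127450 − 0.153975) = -0.0234521.
After k=1: 63.6107.
Correction k=2: B_{4}/4! · (f^{(3)}(22) − f^{(3)}(9)) = −1/720 · (0.00142449 − 0.00683323) = 7.51214e-06.

S_2 ≈ 63.6107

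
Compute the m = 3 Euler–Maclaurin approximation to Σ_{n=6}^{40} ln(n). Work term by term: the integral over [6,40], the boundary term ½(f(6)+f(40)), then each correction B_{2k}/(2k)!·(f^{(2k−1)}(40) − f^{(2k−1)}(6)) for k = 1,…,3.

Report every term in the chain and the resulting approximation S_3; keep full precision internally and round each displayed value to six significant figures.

∫_6^40 ln(x) dx evaluates to 102.805.
½[f(6) + f(40)] = ½[1.79176 + 3.68888] = 2.74032.
Integral + boundary = 105.545.
Correction k=1: B_{2}/2! · (f^{(1)}(40) − f^{(1)}(6)) = 1/12 · (0.0250000 − 0.166667) = -0.0118056.
Running total after k=1: 105.533.
Correction k=2: B_{4}/4! · (f^{(3)}(40) − f^{(3)}(6)) = −1/720 · (3.12500e-05 − 0.00925926) = 1.28167e-05.
Running total after k=2: 105.533.
Correction k=3: B_{6}/6! · (f^{(5)}(40) − f^{(5)}(6)) = 1/30240 · (2.34375e-07 − 0.00308642) = -1.02056e-07.

S_3 ≈ 105.533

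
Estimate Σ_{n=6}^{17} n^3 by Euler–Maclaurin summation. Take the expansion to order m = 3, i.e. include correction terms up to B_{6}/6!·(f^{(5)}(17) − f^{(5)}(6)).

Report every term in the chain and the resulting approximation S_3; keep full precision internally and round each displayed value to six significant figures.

∫_6^17 x^3 dx evaluates to 20556.2.
Endpoint term: (f(6) + f(17))/2 = (216.000 + 4913.00)/2 = 2564.50.
So far: 23120.8.
Order-1 term: 1/12 · (867.000 − 108.000) = 63.2500.
Partial sum through k=1: 23184.0.
Order-2 term: −1/720 · (6.00000 − 6.00000) = 0.00000.
Partial sum through k=2: 23184.0.
Order-3 term: 1/30240 · (0.00000 − 0.00000) = 0.00000.

S_3 ≈ 23184.0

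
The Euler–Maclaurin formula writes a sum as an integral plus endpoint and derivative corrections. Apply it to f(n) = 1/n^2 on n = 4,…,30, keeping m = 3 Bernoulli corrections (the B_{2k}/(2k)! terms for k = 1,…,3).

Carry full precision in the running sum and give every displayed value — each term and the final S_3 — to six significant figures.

S_3 ≈ 0.251039

The integral term ∫_4^30 1/x^2 dx = 0.216667.
½[f(4) + f(30)] = ½[0.0625000 + 0.00111111] = 0.0318056.
Integral + boundary = 0.248472.
Correction k=1: B_{2}/2! · (f^{(1)}(30) − f^{(1)}(4)) = 1/12 · (-7.40741e-05 − (-0.0312500)) = 0.00259799.
Running total after k=1: 0.251070.
Correction k=2: B_{4}/4! · (f^{(3)}(30) − f^{(3)}(4)) = −1/720 · (-9.87654e-07 − (-0.0234375)) = -3.25507e-05.
Running total after k=2: 0.251038.
Correction k=3: B_{6}/6! · (f^{(5)}(30) − f^{(5)}(4)) = 1/30240 · (-3.29218e-08 − (-0.0439453)) = 1.45322e-06.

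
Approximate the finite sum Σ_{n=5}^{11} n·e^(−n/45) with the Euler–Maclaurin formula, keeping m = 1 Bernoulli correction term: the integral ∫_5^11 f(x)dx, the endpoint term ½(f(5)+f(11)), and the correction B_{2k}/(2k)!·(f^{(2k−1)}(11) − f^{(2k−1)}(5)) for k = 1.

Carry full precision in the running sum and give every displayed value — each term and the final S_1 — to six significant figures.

∫_5^11 x·e^(−x/45) dx evaluates to 39.8769.
Endpoint term: (f(5) + f(11))/2 = (4.47420 + 8.61453)/2 = 6.54437.
Integral + boundary = 46.4213.
Order-1 term: 1/12 · (0.591705 − 0.795413) = -0.0169756.

S_1 ≈ 46.4043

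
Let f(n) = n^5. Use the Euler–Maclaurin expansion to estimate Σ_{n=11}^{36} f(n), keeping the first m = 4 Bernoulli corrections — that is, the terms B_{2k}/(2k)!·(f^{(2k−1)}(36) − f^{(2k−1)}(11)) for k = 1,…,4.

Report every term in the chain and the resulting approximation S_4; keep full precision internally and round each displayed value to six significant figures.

Integral: ∫_11^36 x^5 dx = 3.62502e+08.
Endpoint term: (f(11) + f(36))/2 = (161051 + 6.04662e+07)/2 = 3.03136e+07.
So far: 3.92815e+08.
Order-1 term: 1/12 · (8.39808e+06 − 73205.0) = 693740.
After k=1: 3.93509e+08.
Order-2 term: −1/720 · (77760.0 − 7260.00) = -97.9167.
After k=2: 3.93509e+08.
Order-3 term: 1/30240 · (120.000 − 120.000) = 0.00000.
After k=3: 3.93509e+08.
Order-4 term: −1/1209600 · (0.00000 − 0.00000) = 0.00000.

S_4 ≈ 3.93509e+08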